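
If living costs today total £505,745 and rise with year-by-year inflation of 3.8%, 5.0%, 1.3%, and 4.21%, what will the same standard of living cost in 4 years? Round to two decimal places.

Cumulative price-level factor: 1.038 × 1.050 × 1.013 × 1.0421 ≈ 1.1505499923.
The nominal amount required is £505,745 scaled up by that factor.

£581,884.91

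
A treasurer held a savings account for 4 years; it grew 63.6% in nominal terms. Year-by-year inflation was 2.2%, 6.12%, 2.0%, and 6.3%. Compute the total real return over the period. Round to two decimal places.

39.12%

Cumulative inflation factor: 1.022 × 1.0612 × 1.020 × 1.063 ≈ 1.17593.
Nominal growth factor: 1.63600. Real growth factor = 1.63600 / 1.17593 ≈ 1.39124.
Total real return ≈ 39.1239%.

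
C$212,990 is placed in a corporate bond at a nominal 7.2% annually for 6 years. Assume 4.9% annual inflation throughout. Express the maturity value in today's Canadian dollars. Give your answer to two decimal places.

C$242,591.17

Nominal value at maturity: C$212,990 × (1 + 7.2%)^6 ≈ C$323,242.10.
Price-level factor over 6 years: (1 + 4.9%)^6 ≈ 1.3324561607.
The maturity value deflated by that factor is the answer in today's purchasing power.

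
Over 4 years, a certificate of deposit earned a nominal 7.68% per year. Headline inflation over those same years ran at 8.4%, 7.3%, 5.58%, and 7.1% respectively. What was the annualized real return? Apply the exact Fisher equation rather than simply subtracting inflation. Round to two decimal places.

Cumulative inflation factor: 1.084 × 1.073 × 1.0558 × 1.071 ≈ 1.31523.
Nominal growth factor: 1.34444. Real growth factor = 1.34444 / 1.31523 ≈ 1.02221.
Annualized: 1.02221^(1/4) − 1 ≈ 0.00551.

0.55%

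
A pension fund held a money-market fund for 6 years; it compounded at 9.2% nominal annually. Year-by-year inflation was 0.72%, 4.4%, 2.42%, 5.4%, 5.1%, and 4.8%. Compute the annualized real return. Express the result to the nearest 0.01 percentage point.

5.21%

Cumulative inflation factor: 1.0072 × 1.044 × 1.0242 × 1.054 × 1.051 × 1.048 ≈ 1.25028.
Nominal growth factor: 1.69565. Real growth factor = 1.69565 / 1.25028 ≈ 1.35622.
Annualized: 1.35622^(1/6) − 1 ≈ 0.05210.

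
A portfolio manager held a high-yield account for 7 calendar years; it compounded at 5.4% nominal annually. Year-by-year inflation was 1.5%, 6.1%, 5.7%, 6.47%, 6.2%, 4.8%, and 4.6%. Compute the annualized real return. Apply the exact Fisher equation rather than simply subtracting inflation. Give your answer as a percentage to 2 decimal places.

0.34%

Cumulative inflation factor: 1.015 × 1.061 × 1.057 × 1.0647 × 1.062 × 1.048 × 1.046 ≈ 1.41092.
Nominal growth factor: 1.44505. Real growth factor = 1.44505 / 1.41092 ≈ 1.02420.
Annualized: 1.02420^(1/7) − 1 ≈ 0.00342.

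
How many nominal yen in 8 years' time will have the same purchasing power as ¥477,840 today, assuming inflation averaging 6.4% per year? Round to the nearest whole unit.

Cumulative price-level factor: (1+6.4%)^8 ≈ 1.6426045583.
The nominal amount required is ¥477,840 scaled up by that factor.

¥784,902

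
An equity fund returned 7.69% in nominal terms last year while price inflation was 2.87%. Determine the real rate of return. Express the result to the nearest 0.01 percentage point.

4.69%

Real return via the Fisher equation: (1 + 7.69%)/(1 + 2.87%) − 1 = 1.0769/1.0287 − 1 ≈ 0.04686.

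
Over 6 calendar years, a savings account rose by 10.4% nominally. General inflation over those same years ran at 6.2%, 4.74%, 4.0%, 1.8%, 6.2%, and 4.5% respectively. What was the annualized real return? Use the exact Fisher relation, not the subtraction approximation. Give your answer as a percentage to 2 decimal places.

-2.77%

Cumulative inflation factor: 1.062 × 1.0474 × 1.040 × 1.018 × 1.062 × 1.045 ≈ 1.30695.
Nominal growth factor: 1.10400. Real growth factor = 1.10400 / 1.30695 ≈ 0.84471.
Annualized: 0.84471^(1/6) − 1 ≈ -0.02773.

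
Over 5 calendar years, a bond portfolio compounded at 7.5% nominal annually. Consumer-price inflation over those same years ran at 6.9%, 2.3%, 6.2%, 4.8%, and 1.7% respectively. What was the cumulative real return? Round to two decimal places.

Cumulative inflation factor: 1.069 × 1.023 × 1.062 × 1.048 × 1.017 ≈ 1.23783.
Nominal growth factor: 1.43563. Real growth factor = 1.43563 / 1.23783 ≈ 1.15980.
Total real return ≈ 15.9798%.

15.98%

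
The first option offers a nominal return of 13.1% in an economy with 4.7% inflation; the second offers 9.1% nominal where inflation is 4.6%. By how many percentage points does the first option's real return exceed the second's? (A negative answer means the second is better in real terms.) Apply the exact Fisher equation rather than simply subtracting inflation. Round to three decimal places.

The first option real return: 1.131/1.047 − 1 = 8.0229%.
The second real return: 1.091/1.046 − 1 = 4.3021%.
Difference: 8.0229 − 4.3021 = 3.7208 pp.

3.721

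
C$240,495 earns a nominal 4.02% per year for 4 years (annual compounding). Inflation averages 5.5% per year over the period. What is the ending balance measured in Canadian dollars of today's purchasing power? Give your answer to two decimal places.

Nominal value at maturity: C$240,495 × (1 + 4.02%)^4 ≈ C$281,561.62.
Price-level factor over 4 years: (1 + 5.5%)^4 ≈ 1.2388246506.
The maturity value deflated by that factor is the answer in today's purchasing power.

C$227,281.25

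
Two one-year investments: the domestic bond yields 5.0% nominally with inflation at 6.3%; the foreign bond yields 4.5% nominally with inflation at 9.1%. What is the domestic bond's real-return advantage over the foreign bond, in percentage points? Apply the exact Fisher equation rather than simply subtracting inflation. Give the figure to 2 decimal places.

2.99

The domestic bond real return: 1.050/1.063 − 1 = -1.223%.
The foreign bond real return: 1.045/1.091 − 1 = -4.216%.
Difference: -1.223 − (-4.216) = 2.993 pp.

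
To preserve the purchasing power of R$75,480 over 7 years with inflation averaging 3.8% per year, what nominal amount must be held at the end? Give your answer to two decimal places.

Cumulative price-level factor: (1+3.8%)^7 ≈ 1.2983191849.
Multiplying R$75,480 by the price-level factor gives the future nominal sum.

R$97,997.13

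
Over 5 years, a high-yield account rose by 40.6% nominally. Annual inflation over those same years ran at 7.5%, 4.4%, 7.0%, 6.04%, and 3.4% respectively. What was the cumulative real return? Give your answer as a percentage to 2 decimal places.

Cumulative inflation factor: 1.075 × 1.044 × 1.070 × 1.0604 × 1.034 ≈ 1.31669.
Nominal growth factor: 1.40600. Real growth factor = 1.40600 / 1.31669 ≈ 1.06783.
Total real return ≈ 6.7831%.

6.78%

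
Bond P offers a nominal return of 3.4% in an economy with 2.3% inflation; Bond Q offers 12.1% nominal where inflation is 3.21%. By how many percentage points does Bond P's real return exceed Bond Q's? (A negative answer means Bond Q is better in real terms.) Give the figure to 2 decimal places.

-7.54

Bond P real return: 1.034/1.023 − 1 = 1.075%.
Bond Q real return: 1.121/1.0321 − 1 = 8.614%.
Difference: 1.075 − 8.614 = -7.539 pp.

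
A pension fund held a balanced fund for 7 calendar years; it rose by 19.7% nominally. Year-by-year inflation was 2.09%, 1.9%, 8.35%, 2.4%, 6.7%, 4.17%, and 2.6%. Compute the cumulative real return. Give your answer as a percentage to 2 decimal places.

-9.06%

Cumulative inflation factor: 1.0209 × 1.019 × 1.0835 × 1.024 × 1.067 × 1.0417 × 1.026 ≈ 1.31626.
Nominal growth factor: 1.19700. Real growth factor = 1.19700 / 1.31626 ≈ 0.90940.
Total real return ≈ -9.0603%.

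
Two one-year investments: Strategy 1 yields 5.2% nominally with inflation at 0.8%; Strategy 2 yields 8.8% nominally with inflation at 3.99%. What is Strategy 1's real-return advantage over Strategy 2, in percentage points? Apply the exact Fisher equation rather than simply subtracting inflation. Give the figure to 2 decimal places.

Strategy 1 real return: 1.052/1.008 − 1 = 4.365%.
Strategy 2 real return: 1.088/1.0399 − 1 = 4.625%.
Difference: 4.365 − 4.625 = -0.260 pp.

-0.26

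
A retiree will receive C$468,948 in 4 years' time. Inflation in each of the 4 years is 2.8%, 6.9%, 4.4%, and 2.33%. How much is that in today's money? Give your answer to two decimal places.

Price-level factor over 4 years: 1.028 × 1.069 × 1.044 × 1.0233 ≈ 1.1740167487.
Purchasing power today: C$468,948 divided by that factor.

C$399,438.94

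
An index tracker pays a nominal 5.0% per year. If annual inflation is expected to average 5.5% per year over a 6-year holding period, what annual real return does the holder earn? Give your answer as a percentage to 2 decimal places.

With constant rates the annual real return is the same each year: (1+5.0%)/(1+5.5%) − 1 = -0.00474.

-0.47%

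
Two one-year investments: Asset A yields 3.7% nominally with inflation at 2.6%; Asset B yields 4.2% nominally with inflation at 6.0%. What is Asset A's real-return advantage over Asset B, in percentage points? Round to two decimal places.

2.77

Asset A real return: 1.037/1.026 − 1 = 1.072%.
Asset B real return: 1.042/1.060 − 1 = -1.698%.
Difference: 1.072 − (-1.698) = 2.770 pp.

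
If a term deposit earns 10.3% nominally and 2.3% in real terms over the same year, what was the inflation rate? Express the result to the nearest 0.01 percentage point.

7.82%

From (1+r_nom) = (1+r_real)(1+π), we get 1+π = (1 + 10.3%)/(1 + 2.3%) = 1.103/1.023 ≈ 1.07820.
So π ≈ 7.8201%.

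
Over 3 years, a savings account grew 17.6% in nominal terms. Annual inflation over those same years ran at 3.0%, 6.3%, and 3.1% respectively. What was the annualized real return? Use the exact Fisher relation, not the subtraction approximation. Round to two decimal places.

1.37%

Cumulative inflation factor: 1.030 × 1.063 × 1.031 ≈ 1.12883.
Nominal growth factor: 1.17600. Real growth factor = 1.17600 / 1.12883 ≈ 1.04179.
Annualized: 1.04179^(1/3) − 1 ≈ 0.01374.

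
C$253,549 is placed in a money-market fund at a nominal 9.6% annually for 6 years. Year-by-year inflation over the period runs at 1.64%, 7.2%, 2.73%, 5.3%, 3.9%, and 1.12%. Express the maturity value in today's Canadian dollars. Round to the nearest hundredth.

Nominal value at maturity: C$253,549 × (1 + 9.6%)^6 ≈ C$439,465.95.
Price-level factor over 6 years: 1.0164 × 1.072 × 1.0273 × 1.053 × 1.039 × 1.0112 ≈ 1.2383337501.
Dividing the nominal maturity value by the price-level factor gives the value in today's money.

C$354,884.90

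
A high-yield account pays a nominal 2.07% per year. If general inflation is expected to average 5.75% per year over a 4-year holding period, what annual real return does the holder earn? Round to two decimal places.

-3.48%

With constant rates the annual real return is the same each year: (1+2.07%)/(1+5.75%) − 1 = -0.03480.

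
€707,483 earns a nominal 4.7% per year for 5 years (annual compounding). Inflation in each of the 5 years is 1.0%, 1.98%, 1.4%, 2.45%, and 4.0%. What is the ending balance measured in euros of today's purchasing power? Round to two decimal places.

Nominal value at maturity: €707,483 × (1 + 4.7%)^5 ≈ €890,121.76.
Price-level factor over 5 years: 1.010 × 1.0198 × 1.014 × 1.0245 × 1.040 ≈ 1.1128064608.
The maturity value deflated by that factor is the answer in today's purchasing power.

€799,889.10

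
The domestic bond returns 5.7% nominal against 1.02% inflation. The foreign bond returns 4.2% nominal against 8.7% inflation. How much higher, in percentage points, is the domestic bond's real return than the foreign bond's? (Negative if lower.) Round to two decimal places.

8.77

The domestic bond real return: 1.057/1.0102 − 1 = 4.633%.
The foreign bond real return: 1.042/1.087 − 1 = -4.140%.
Difference: 4.633 − (-4.140) = 8.773 pp.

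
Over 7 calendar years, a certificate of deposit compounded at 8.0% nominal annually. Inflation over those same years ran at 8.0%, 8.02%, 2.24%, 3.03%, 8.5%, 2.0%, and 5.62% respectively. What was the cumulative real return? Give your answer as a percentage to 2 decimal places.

Cumulative inflation factor: 1.080 × 1.0802 × 1.0224 × 1.0303 × 1.085 × 1.020 × 1.0562 ≈ 1.43644.
Nominal growth factor: 1.71382. Real growth factor = 1.71382 / 1.43644 ≈ 1.19310.
Total real return ≈ 19.3102%.

19.31%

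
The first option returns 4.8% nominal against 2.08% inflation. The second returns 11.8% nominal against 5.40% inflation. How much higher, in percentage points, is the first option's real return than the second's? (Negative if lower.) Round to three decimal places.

The first option real return: 1.048/1.0208 − 1 = 2.6646%.
The second real return: 1.118/1.0540 − 1 = 6.0721%.
Difference: 2.6646 − 6.0721 = -3.4075 pp.

-3.408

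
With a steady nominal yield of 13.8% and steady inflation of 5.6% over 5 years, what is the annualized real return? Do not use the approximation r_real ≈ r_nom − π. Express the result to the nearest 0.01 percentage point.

7.77%

With constant rates the annual real return is the same each year: (1+13.8%)/(1+5.6%) − 1 = 0.07765.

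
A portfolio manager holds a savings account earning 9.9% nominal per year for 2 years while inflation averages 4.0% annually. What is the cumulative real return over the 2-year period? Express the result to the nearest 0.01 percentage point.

11.67%

The annual real rate is (1+9.9%)/(1+4.0%) − 1 = 5.6731%.
Compounded over 2 years: (1 + 0.056731)^2 − 1 ≈ 0.11668.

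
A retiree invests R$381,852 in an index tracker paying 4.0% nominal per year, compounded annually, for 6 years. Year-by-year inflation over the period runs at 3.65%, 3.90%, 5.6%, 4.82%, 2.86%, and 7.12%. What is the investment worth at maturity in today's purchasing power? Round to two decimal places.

Nominal value at maturity: R$381,852 × (1 + 4.0%)^6 ≈ R$483,164.60.
Price-level factor over 6 years: 1.0365 × 1.0390 × 1.056 × 1.0482 × 1.0286 × 1.0712 ≈ 1.3134393141.
Dividing the nominal maturity value by the price-level factor gives the value in today's money.

R$367,862.14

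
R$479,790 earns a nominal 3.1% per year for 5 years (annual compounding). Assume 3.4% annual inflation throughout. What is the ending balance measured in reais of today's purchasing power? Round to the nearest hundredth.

Nominal value at maturity: R$479,790 × (1 + 3.1%)^5 ≈ R$558,913.40.
Price-level factor over 5 years: (1 + 3.4%)^5 ≈ 1.1819597671.
The maturity value deflated by that factor is the answer in today's purchasing power.

R$472,870.07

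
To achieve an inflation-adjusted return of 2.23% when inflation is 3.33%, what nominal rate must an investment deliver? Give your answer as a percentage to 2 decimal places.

By the Fisher equation, 1 + r_nom = (1 + 2.23%)(1 + 3.33%) = 1.0223 × 1.0333 = 1.05634259.
So r_nom = 5.634259%.

5.63%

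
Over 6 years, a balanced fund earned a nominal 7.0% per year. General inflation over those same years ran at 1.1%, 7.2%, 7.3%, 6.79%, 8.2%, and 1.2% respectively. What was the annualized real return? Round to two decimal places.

Cumulative inflation factor: 1.011 × 1.072 × 1.073 × 1.0679 × 1.082 × 1.012 ≈ 1.35983.
Nominal growth factor: 1.50073. Real growth factor = 1.50073 / 1.35983 ≈ 1.10362.
Annualized: 1.10362^(1/6) − 1 ≈ 0.01657.

1.66%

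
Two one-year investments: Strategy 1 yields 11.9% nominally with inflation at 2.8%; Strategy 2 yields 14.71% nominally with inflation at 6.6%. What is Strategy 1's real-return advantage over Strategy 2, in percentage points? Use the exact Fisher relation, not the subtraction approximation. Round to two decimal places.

Strategy 1 real return: 1.119/1.028 − 1 = 8.852%.
Strategy 2 real return: 1.1471/1.066 − 1 = 7.608%.
Difference: 8.852 − 7.608 = 1.244 pp.

1.24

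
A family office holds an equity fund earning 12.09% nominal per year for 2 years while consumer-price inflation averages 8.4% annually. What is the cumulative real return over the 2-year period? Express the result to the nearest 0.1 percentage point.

6.9%

The annual real rate is (1+12.09%)/(1+8.4%) − 1 = 3.4041%.
Compounded over 2 years: (1 + 0.034041)^2 − 1 ≈ 0.06924.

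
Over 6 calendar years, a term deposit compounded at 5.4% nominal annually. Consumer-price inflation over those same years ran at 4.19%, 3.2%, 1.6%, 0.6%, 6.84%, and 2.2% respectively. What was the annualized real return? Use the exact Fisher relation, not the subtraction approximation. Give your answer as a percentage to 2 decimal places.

2.25%

Cumulative inflation factor: 1.0419 × 1.032 × 1.016 × 1.006 × 1.0684 × 1.022 ≈ 1.20000.
Nominal growth factor: 1.37102. Real growth factor = 1.37102 / 1.20000 ≈ 1.14251.
Annualized: 1.14251^(1/6) − 1 ≈ 0.02245.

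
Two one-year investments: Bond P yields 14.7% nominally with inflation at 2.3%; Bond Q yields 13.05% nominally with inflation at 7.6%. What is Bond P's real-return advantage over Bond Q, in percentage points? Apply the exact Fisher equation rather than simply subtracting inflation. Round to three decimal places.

7.056

Bond P real return: 1.147/1.023 − 1 = 12.1212%.
Bond Q real return: 1.1305/1.076 − 1 = 5.0651%.
Difference: 12.1212 − 5.0651 = 7.0561 pp.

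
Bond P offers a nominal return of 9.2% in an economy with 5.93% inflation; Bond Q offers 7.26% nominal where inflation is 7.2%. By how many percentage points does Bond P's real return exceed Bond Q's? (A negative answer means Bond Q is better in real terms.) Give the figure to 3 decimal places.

Bond P real return: 1.092/1.0593 − 1 = 3.0869%.
Bond Q real return: 1.0726/1.072 − 1 = 0.0560%.
Difference: 3.0869 − 0.0560 = 3.0309 pp.

3.031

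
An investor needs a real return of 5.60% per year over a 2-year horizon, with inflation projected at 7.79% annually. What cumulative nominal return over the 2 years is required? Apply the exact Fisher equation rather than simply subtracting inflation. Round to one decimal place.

Required annual nominal rate: (1+5.60%)(1+7.79%) − 1 = 13.82624%.
Cumulative over 2 years: (1 + 0.1382624)^2 − 1 ≈ 0.29564.

29.6%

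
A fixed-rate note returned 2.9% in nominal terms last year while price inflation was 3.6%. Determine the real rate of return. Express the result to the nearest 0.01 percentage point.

-0.68%

Real return via the Fisher equation: (1 + 2.9%)/(1 + 3.6%) − 1 = 1.029/1.036 − 1 ≈ -0.00676.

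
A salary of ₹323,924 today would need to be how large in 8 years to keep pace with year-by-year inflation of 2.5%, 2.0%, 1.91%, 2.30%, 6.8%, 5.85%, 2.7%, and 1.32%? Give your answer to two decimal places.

Cumulative price-level factor: 1.025 × 1.020 × 1.0191 × 1.0230 × 1.068 × 1.0585 × 1.027 × 1.0132 ≈ 1.2821658700.
Multiplying ₹323,924 by the price-level factor gives the future nominal sum.

₹415,324.30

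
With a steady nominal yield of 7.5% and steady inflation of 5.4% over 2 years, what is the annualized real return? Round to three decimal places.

1.992%

With constant rates the annual real return is the same each year: (1+7.5%)/(1+5.4%) − 1 = 0.01992.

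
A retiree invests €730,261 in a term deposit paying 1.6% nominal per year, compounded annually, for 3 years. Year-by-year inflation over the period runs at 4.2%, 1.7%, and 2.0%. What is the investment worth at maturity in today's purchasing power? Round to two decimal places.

€708,549.81

Nominal value at maturity: €730,261 × (1 + 1.6%)^3 ≈ €765,877.36.
Price-level factor over 3 years: 1.042 × 1.017 × 1.020 = 1.08090828.
The maturity value deflated by that factor is the answer in today's purchasing power.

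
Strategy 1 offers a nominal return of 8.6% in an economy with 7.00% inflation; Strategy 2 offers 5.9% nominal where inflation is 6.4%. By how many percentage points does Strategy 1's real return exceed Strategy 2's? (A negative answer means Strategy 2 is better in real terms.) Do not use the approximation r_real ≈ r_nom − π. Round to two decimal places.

1.97

Strategy 1 real return: 1.086/1.0700 − 1 = 1.495%.
Strategy 2 real return: 1.059/1.064 − 1 = -0.470%.
Difference: 1.495 − (-0.470) = 1.965 pp.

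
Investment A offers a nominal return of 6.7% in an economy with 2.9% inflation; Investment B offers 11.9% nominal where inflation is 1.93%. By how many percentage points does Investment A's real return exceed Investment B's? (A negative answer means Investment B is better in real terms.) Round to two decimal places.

-6.09

Investment A real return: 1.067/1.029 − 1 = 3.693%.
Investment B real return: 1.119/1.0193 − 1 = 9.781%.
Difference: 3.693 − 9.781 = -6.088 pp.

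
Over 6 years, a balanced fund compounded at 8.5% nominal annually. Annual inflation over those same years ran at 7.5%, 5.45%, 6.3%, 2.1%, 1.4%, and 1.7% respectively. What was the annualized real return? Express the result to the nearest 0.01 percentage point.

Cumulative inflation factor: 1.075 × 1.0545 × 1.063 × 1.021 × 1.014 × 1.017 ≈ 1.26874.
Nominal growth factor: 1.63147. Real growth factor = 1.63147 / 1.26874 ≈ 1.28589.
Annualized: 1.28589^(1/6) − 1 ≈ 0.04280.

4.28%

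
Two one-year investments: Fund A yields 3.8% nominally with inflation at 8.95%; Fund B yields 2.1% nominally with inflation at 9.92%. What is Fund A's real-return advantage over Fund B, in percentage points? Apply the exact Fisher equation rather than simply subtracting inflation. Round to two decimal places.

Fund A real return: 1.038/1.0895 − 1 = -4.727%.
Fund B real return: 1.021/1.0992 − 1 = -7.114%.
Difference: -4.727 − (-7.114) = 2.387 pp.

2.39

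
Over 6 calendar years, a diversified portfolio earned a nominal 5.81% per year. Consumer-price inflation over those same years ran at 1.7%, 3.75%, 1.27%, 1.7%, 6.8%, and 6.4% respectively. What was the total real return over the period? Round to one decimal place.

Cumulative inflation factor: 1.017 × 1.0375 × 1.0127 × 1.017 × 1.068 × 1.064 ≈ 1.23488.
Nominal growth factor: 1.40333. Real growth factor = 1.40333 / 1.23488 ≈ 1.13641.
Total real return ≈ 13.6414%.

13.6%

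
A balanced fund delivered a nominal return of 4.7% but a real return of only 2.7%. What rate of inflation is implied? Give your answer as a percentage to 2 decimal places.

1.95%

From (1+r_nom) = (1+r_real)(1+π), we get 1+π = (1 + 4.7%)/(1 + 2.7%) = 1.047/1.027 ≈ 1.01947.
So π ≈ 1.9474%.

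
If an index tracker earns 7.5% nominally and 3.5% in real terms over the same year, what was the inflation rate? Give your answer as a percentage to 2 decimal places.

From (1+r_nom) = (1+r_real)(1+π), we get 1+π = (1 + 7.5%)/(1 + 3.5%) = 1.075/1.035 ≈ 1.03865.
So π ≈ 3.8647%.

3.86%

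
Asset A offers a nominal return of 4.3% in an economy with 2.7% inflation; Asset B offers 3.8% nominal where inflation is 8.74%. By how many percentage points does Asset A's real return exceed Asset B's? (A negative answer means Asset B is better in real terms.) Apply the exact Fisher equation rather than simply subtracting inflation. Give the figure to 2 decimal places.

Asset A real return: 1.043/1.027 − 1 = 1.558%.
Asset B real return: 1.038/1.0874 − 1 = -4.543%.
Difference: 1.558 − (-4.543) = 6.101 pp.

6.10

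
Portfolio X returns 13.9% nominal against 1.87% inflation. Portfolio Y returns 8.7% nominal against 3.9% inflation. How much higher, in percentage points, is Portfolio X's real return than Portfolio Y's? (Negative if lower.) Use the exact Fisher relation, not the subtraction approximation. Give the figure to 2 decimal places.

Portfolio X real return: 1.139/1.0187 − 1 = 11.809%.
Portfolio Y real return: 1.087/1.039 − 1 = 4.620%.
Difference: 11.809 − 4.620 = 7.189 pp.

7.19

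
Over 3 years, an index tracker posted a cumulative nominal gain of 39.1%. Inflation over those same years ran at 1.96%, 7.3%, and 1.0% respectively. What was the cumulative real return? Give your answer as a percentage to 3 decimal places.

Cumulative inflation factor: 1.0196 × 1.073 × 1.010 ≈ 1.10497.
Nominal growth factor: 1.39100. Real growth factor = 1.39100 / 1.10497 ≈ 1.25886.
Total real return ≈ 25.8856%.

25.886%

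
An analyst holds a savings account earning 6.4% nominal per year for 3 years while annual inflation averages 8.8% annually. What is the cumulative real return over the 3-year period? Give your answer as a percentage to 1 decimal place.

-6.5%

The annual real rate is (1+6.4%)/(1+8.8%) − 1 = -2.2059%.
Compounded over 3 years: (1 + -0.022059)^3 − 1 ≈ -0.06473.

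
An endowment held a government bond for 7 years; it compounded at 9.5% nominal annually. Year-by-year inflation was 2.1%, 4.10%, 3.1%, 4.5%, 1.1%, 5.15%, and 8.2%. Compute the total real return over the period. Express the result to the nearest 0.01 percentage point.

Cumulative inflation factor: 1.021 × 1.0410 × 1.031 × 1.045 × 1.011 × 1.0515 × 1.082 ≈ 1.31716.
Nominal growth factor: 1.88755. Real growth factor = 1.88755 / 1.31716 ≈ 1.43304.
Total real return ≈ 43.3045%.

43.30%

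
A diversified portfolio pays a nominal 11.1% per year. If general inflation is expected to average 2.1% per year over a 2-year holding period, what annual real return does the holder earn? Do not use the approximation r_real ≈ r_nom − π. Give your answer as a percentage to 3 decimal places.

8.815%

With constant rates the annual real return is the same each year: (1+11.1%)/(1+2.1%) − 1 = 0.08815.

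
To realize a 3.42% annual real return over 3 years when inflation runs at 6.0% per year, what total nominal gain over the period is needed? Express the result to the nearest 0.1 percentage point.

Required annual nominal rate: (1+3.42%)(1+6.0%) − 1 = 9.6252%.
Cumulative over 3 years: (1 + 0.096252)^3 − 1 ≈ 0.31744.

31.7%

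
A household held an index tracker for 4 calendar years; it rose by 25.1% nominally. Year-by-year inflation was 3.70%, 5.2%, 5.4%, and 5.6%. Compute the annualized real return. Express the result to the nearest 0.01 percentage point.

Cumulative inflation factor: 1.0370 × 1.052 × 1.054 × 1.056 ≈ 1.21422.
Nominal growth factor: 1.25100. Real growth factor = 1.25100 / 1.21422 ≈ 1.03029.
Annualized: 1.03029^(1/4) − 1 ≈ 0.00749.

0.75%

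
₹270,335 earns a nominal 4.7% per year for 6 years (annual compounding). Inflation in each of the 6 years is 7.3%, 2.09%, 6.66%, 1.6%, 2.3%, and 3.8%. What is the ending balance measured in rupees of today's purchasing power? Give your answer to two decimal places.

₹282,508.27

Nominal value at maturity: ₹270,335 × (1 + 4.7%)^6 ≈ ₹356,108.52.
Price-level factor over 6 years: 1.073 × 1.0209 × 1.0666 × 1.016 × 1.023 × 1.038 ≈ 1.2605242362.
Dividing the nominal maturity value by the price-level factor gives the value in today's money.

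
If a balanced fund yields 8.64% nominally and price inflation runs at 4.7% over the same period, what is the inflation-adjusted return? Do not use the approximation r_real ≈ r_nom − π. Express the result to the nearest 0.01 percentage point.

3.76%

Real return via the Fisher equation: (1 + 8.64%)/(1 + 4.7%) − 1 = 1.0864/1.047 − 1 ≈ 0.03763.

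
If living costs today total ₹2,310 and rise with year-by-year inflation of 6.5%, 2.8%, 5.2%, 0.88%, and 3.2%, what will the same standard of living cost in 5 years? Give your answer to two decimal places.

Cumulative price-level factor: 1.065 × 1.028 × 1.052 × 1.0088 × 1.032 ≈ 1.1990663991.
The nominal amount required is ₹2,310 scaled up by that factor.

₹2,769.84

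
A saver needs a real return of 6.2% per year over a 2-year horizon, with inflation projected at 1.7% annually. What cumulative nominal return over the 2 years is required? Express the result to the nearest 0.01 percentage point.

Required annual nominal rate: (1+6.2%)(1+1.7%) − 1 = 8.0054%.
Cumulative over 2 years: (1 + 0.080054)^2 − 1 ≈ 0.16652.

16.65%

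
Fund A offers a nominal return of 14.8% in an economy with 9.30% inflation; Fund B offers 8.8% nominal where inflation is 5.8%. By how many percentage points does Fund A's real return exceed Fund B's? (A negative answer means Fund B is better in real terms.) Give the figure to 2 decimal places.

2.20

Fund A real return: 1.148/1.0930 − 1 = 5.032%.
Fund B real return: 1.088/1.058 − 1 = 2.836%.
Difference: 5.032 − 2.836 = 2.196 pp.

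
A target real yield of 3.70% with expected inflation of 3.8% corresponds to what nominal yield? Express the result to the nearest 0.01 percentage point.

By the Fisher equation, 1 + r_nom = (1 + 3.70%)(1 + 3.8%) = 1.0370 × 1.038 = 1.076406.
So r_nom = 7.6406%.

7.64%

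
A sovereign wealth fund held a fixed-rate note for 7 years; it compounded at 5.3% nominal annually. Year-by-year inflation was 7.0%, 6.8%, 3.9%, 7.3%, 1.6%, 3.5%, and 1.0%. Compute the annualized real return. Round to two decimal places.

Cumulative inflation factor: 1.070 × 1.068 × 1.039 × 1.073 × 1.016 × 1.035 × 1.010 ≈ 1.35309.
Nominal growth factor: 1.43548. Real growth factor = 1.43548 / 1.35309 ≈ 1.06090.
Annualized: 1.06090^(1/7) − 1 ≈ 0.00848.

0.85%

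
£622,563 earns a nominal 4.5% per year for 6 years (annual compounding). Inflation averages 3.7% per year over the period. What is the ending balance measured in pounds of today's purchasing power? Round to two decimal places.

£651,941.32

Nominal value at maturity: £622,563 × (1 + 4.5%)^6 ≈ £810,738.97.
Price-level factor over 6 years: (1 + 3.7%)^6 ≈ 1.2435765910.
The maturity value deflated by that factor is the answer in today's purchasing power.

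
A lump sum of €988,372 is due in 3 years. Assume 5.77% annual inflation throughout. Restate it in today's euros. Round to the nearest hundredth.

Price-level factor over 3 years: (1 + 5.77%)^3 ≈ 1.1832799700.
Purchasing power today: €988,372 divided by that factor.

€835,281.61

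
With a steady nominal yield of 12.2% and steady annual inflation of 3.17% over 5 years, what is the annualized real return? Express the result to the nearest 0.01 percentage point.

8.75%

With constant rates the annual real return is the same each year: (1+12.2%)/(1+3.17%) − 1 = 0.08753.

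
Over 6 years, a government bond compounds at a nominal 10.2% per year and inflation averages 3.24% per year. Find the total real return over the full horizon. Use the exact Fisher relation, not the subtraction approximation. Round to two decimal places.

47.91%

The annual real rate is (1+10.2%)/(1+3.24%) − 1 = 6.7416%.
Compounded over 6 years: (1 + 0.067416)^6 − 1 ≈ 0.47911.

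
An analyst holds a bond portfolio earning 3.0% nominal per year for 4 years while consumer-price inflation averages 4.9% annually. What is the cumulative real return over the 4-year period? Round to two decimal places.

-7.05%

The annual real rate is (1+3.0%)/(1+4.9%) − 1 = -1.8112%.
Compounded over 4 years: (1 + -0.018112)^4 − 1 ≈ -0.07051.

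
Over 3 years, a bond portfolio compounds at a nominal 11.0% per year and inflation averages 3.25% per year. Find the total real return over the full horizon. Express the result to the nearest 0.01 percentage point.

The annual real rate is (1+11.0%)/(1+3.25%) − 1 = 7.5061%.
Compounded over 3 years: (1 + 0.075061)^3 − 1 ≈ 0.24251.

24.25%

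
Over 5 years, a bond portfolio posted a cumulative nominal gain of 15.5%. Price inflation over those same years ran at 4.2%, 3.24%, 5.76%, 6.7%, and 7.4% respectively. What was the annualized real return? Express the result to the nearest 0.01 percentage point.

-2.39%

Cumulative inflation factor: 1.042 × 1.0324 × 1.0576 × 1.067 × 1.074 ≈ 1.30378.
Nominal growth factor: 1.15500. Real growth factor = 1.15500 / 1.30378 ≈ 0.88588.
Annualized: 0.88588^(1/5) − 1 ≈ -0.02394.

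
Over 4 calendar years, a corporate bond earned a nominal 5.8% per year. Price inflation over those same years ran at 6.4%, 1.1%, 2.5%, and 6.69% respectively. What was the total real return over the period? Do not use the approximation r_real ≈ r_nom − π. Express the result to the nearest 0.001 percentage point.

Cumulative inflation factor: 1.064 × 1.011 × 1.025 × 1.0669 ≈ 1.17636.
Nominal growth factor: 1.25298. Real growth factor = 1.25298 / 1.17636 ≈ 1.06513.
Total real return ≈ 6.5129%.

6.513%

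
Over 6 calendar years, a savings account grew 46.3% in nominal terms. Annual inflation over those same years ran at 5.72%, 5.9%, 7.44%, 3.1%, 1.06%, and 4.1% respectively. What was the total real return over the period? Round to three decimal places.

Cumulative inflation factor: 1.0572 × 1.059 × 1.0744 × 1.031 × 1.0106 × 1.041 ≈ 1.30469.
Nominal growth factor: 1.46300. Real growth factor = 1.46300 / 1.30469 ≈ 1.12134.
Total real return ≈ 12.1338%.

12.134%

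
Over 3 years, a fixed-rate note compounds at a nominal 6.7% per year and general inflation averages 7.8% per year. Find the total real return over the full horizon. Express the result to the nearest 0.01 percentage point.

-3.03%

The annual real rate is (1+6.7%)/(1+7.8%) − 1 = -1.0204%.
Compounded over 3 years: (1 + -0.010204)^3 − 1 ≈ -0.03030.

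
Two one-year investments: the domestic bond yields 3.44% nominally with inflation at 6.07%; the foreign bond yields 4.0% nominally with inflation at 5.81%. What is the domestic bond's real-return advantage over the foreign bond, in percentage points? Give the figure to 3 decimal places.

The domestic bond real return: 1.0344/1.0607 − 1 = -2.4795%.
The foreign bond real return: 1.040/1.0581 − 1 = -1.7106%.
Difference: -2.4795 − (-1.7106) = -0.7689 pp.

-0.769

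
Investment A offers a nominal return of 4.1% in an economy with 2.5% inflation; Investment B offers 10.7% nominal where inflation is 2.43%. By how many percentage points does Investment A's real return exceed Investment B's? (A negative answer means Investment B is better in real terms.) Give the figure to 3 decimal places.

Investment A real return: 1.041/1.025 − 1 = 1.5610%.
Investment B real return: 1.107/1.0243 − 1 = 8.0738%.
Difference: 1.5610 − 8.0738 = -6.5128 pp.

-6.513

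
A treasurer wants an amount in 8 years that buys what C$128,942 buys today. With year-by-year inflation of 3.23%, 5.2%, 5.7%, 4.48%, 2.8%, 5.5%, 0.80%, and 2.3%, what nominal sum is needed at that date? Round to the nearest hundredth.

Cumulative price-level factor: 1.0323 × 1.052 × 1.057 × 1.0448 × 1.028 × 1.055 × 1.0080 × 1.023 ≈ 1.3412556317.
Multiplying C$128,942 by the price-level factor gives the future nominal sum.

C$172,944.18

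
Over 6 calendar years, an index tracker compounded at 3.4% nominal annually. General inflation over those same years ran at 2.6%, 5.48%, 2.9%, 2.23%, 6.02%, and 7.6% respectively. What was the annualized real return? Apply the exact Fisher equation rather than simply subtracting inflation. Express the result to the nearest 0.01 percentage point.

-1.01%

Cumulative inflation factor: 1.026 × 1.0548 × 1.029 × 1.0223 × 1.0602 × 1.076 ≈ 1.29871.
Nominal growth factor: 1.22215. Real growth factor = 1.22215 / 1.29871 ≈ 0.94105.
Annualized: 0.94105^(1/6) − 1 ≈ -0.01008.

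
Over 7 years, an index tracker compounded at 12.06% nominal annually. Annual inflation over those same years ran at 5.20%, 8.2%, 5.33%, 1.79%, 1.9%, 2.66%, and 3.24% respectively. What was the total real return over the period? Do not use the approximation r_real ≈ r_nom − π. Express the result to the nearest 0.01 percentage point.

Cumulative inflation factor: 1.0520 × 1.082 × 1.0533 × 1.0179 × 1.019 × 1.0266 × 1.0324 ≈ 1.31802.
Nominal growth factor: 2.21898. Real growth factor = 2.21898 / 1.31802 ≈ 1.68357.
Total real return ≈ 68.3568%.

68.36%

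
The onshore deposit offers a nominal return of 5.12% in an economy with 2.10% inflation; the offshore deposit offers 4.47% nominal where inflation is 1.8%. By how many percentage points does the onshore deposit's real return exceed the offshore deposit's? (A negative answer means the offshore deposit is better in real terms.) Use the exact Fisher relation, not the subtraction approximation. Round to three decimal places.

0.335

The onshore deposit real return: 1.0512/1.0210 − 1 = 2.9579%.
The offshore deposit real return: 1.0447/1.018 − 1 = 2.6228%.
Difference: 2.9579 − 2.6228 = 0.3351 pp.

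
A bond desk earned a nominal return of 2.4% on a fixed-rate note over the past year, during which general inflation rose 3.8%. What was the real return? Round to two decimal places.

-1.35%

Real return via the Fisher equation: (1 + 2.4%)/(1 + 3.8%) − 1 = 1.024/1.038 − 1 ≈ -0.01349.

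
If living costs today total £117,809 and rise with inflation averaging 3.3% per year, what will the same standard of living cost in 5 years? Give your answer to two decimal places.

£138,573.47

Cumulative price-level factor: (1+3.3%)^5 ≈ 1.1762553387.
The nominal amount required is £117,809 scaled up by that factor.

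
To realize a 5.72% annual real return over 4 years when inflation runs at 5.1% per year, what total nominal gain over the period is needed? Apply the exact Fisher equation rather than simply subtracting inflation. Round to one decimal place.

Required annual nominal rate: (1+5.72%)(1+5.1%) − 1 = 11.11172%.
Cumulative over 4 years: (1 + 0.1111172)^4 − 1 ≈ 0.52419.

52.4%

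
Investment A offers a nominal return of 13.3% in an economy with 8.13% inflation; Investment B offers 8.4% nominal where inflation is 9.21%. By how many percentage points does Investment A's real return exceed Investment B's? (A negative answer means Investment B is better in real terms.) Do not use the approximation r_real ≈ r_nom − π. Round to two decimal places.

5.52

Investment A real return: 1.133/1.0813 − 1 = 4.781%.
Investment B real return: 1.084/1.0921 − 1 = -0.742%.
Difference: 4.781 − (-0.742) = 5.523 pp.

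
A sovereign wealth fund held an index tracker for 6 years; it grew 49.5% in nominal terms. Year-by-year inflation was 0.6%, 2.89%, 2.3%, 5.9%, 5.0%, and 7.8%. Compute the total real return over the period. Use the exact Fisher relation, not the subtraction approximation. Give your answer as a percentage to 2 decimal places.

17.79%

Cumulative inflation factor: 1.006 × 1.0289 × 1.023 × 1.059 × 1.050 × 1.078 ≈ 1.26926.
Nominal growth factor: 1.49500. Real growth factor = 1.49500 / 1.26926 ≈ 1.17785.
Total real return ≈ 17.7851%.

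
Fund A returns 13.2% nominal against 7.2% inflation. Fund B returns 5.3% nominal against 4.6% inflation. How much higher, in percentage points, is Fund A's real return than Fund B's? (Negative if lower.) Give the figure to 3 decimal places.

Fund A real return: 1.132/1.072 − 1 = 5.5970%.
Fund B real return: 1.053/1.046 − 1 = 0.6692%.
Difference: 5.5970 − 0.6692 = 4.9278 pp.

4.928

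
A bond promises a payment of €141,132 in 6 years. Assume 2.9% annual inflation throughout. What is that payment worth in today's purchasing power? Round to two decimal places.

Price-level factor over 6 years: (1 + 2.9%)^6 ≈ 1.1871135129.
Purchasing power today: €141,132 divided by that factor.

€118,886.69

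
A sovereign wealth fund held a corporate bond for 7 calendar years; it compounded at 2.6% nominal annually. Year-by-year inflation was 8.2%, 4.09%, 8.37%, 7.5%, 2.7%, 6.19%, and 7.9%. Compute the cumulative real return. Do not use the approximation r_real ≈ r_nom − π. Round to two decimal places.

-22.48%

Cumulative inflation factor: 1.082 × 1.0409 × 1.0837 × 1.075 × 1.027 × 1.0619 × 1.079 ≈ 1.54394.
Nominal growth factor: 1.19683. Real growth factor = 1.19683 / 1.54394 ≈ 0.77518.
Total real return ≈ -22.4821%.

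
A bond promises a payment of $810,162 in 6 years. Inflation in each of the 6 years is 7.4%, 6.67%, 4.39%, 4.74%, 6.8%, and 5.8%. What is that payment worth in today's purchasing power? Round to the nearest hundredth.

$572,396.42

Price-level factor over 6 years: 1.074 × 1.0667 × 1.0439 × 1.0474 × 1.068 × 1.058 ≈ 1.4153862231.
Purchasing power today: $810,162 divided by that factor.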